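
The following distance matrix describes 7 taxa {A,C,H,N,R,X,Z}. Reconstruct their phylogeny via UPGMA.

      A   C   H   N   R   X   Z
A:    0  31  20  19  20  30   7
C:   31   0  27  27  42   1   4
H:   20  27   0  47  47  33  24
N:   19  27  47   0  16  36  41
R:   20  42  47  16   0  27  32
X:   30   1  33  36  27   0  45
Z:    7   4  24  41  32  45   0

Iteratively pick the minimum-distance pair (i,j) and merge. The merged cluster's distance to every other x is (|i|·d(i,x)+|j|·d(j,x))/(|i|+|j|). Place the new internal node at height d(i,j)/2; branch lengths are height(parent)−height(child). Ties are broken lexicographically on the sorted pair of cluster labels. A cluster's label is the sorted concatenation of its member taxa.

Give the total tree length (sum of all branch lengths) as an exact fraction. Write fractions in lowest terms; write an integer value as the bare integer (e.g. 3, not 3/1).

iteration 1: select C,X (d=1); attach at lengths (1/2, 1/2); label the merged cluster CX
  updated: d(A,CX)=61/2, d(CX,H)=30, d(CX,N)=63/2, d(CX,R)=69/2, d(CX,Z)=49/2
iteration 2: select A,Z (d=7); attach at lengths (7/2, 7/2); label the merged cluster AZ
  updated: d(AZ,CX)=55/2, d(AZ,H)=22, d(AZ,N)=30, d(AZ,R)=26
iteration 3: select N,R (d=16); attach at lengths (8, 8); label the merged cluster NR
  updated: d(AZ,NR)=28, d(CX,NR)=33, d(H,NR)=47
iteration 4: select AZ,H (d=22); attach at lengths (15/2, 11); label the merged cluster AHZ
  updated: d(AHZ,CX)=85/3, d(AHZ,NR)=103/3
iteration 5: select AHZ,CX (d=85/3); attach at lengths (19/6, 41/3); label the merged cluster ACHXZ
  updated: d(ACHXZ,NR)=169/5
iteration 6: select ACHXZ,NR (d=169/5); attach at lengths (41/15, 89/10); label the merged cluster ACHNRXZ
final tree: ((((A:7/2,Z:7/2):15/2,H:11):19/6,(C:1/2,X:1/2):41/3):41/15,(N:8,R:8):89/10)
total length: 2129/30

2129/30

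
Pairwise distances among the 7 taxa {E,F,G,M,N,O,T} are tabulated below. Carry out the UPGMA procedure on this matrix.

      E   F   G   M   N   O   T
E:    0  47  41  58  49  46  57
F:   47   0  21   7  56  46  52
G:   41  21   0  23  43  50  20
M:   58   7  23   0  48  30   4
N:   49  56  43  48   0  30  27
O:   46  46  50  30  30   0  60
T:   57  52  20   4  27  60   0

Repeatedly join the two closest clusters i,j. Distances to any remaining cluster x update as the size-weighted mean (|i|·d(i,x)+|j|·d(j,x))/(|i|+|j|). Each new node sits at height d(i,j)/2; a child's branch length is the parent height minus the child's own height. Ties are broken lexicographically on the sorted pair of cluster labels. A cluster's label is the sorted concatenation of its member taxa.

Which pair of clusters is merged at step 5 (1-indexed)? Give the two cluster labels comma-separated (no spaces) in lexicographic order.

FGMT,NO

1. join M+T (d=4) ⇒ MT; edges |M|=2, |T|=2
  updated: d(E,MT)=115/2, d(F,MT)=59/2, d(G,MT)=43/2, d(MT,N)=75/2, d(MT,O)=45
2. join F+G (d=21) ⇒ FG; edges |F|=21/2, |G|=21/2
  updated: d(E,FG)=44, d(FG,MT)=51/2, d(FG,N)=99/2, d(FG,O)=48
3. join FG+MT (d=51/2) ⇒ FGMT; edges |FG|=9/4, |MT|=43/4
  updated: d(E,FGMT)=203/4, d(FGMT,N)=87/2, d(FGMT,O)=93/2
4. join N+O (d=30) ⇒ NO; edges |N|=15, |O|=15
  updated: d(E,NO)=95/2, d(FGMT,NO)=45
5. join FGMT+NO (d=45) ⇒ FGMNOT; edges |FGMT|=39/4, |NO|=15/2
  updated: d(E,FGMNOT)=149/3
6. join E+FGMNOT (d=149/3) ⇒ EFGMNOT; edges |E|=149/6, |FGMNOT|=7/3
final tree: (E:149/6,(((F:21/2,G:21/2):9/4,(M:2,T:2):43/4):39/4,(N:15,O:15):15/2):7/3)
total length: 1349/12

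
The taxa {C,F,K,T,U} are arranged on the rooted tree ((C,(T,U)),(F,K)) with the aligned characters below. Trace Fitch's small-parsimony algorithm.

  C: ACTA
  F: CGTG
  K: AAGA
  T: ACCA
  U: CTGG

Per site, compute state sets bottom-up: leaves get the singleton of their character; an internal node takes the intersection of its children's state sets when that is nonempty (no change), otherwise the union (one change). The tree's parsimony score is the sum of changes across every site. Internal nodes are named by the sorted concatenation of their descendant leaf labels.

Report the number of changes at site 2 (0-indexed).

[col 0] TU: children T:{A}, U:{C} ∪→ {A,C}; cost 1
[col 0] CTU: children C:{A}, TU:{A,C} ∩→ {A}; cost 0
[col 0] FK: children F:{C}, K:{A} ∪→ {A,C}; cost 1
[col 0] CFKTU: children CTU:{A}, FK:{A,C} ∩→ {A}; cost 0
[col 1] TU: children T:{C}, U:{T} ∪→ {C,T}; cost 1
[col 1] CTU: children C:{C}, TU:{C,T} ∩→ {C}; cost 0
[col 1] FK: children F:{G}, K:{A} ∪→ {A,G}; cost 1
[col 1] CFKTU: children CTU:{C}, FK:{A,G} ∪→ {A,C,G}; cost 1
[col 2] TU: children T:{C}, U:{G} ∪→ {C,G}; cost 1
[col 2] CTU: children C:{T}, TU:{C,G} ∪→ {C,G,T}; cost 1
[col 2] FK: children F:{T}, K:{G} ∪→ {G,T}; cost 1
[col 2] CFKTU: children CTU:{C,G,T}, FK:{G,T} ∩→ {G,T}; cost 0
[col 3] TU: children T:{A}, U:{G} ∪→ {A,G}; cost 1
[col 3] CTU: children C:{A}, TU:{A,G} ∩→ {A}; cost 0
[col 3] FK: children F:{G}, K:{A} ∪→ {A,G}; cost 1
[col 3] CFKTU: children CTU:{A}, FK:{A,G} ∩→ {A}; cost 0
per-site changes: [2, 3, 3, 2]; total = 10

3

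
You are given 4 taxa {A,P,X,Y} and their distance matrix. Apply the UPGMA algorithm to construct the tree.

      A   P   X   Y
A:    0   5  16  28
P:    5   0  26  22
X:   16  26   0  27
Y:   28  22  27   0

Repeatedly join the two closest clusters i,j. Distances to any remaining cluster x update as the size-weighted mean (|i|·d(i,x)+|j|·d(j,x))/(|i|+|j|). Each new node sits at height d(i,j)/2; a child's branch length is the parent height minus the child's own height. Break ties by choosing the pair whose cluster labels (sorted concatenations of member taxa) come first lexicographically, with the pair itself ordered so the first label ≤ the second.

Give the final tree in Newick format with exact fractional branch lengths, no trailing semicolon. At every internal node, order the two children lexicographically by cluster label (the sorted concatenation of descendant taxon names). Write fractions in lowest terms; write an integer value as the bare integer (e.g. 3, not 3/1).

(((A:5/2,P:5/2):8,X:21/2):7/3,Y:77/6)

iteration 1: select A,P (d=5); attach at lengths (5/2, 5/2); label the merged cluster AP
  updated: d(AP,X)=21, d(AP,Y)=25
iteration 2: select AP,X (d=21); attach at lengths (8, 21/2); label the merged cluster APX
  updated: d(APX,Y)=77/3
iteration 3: select APX,Y (d=77/3); attach at lengths (7/3, 77/6); label the merged cluster APXY
final tree: (((A:5/2,P:5/2):8,X:21/2):7/3,Y:77/6)
total length: 116/3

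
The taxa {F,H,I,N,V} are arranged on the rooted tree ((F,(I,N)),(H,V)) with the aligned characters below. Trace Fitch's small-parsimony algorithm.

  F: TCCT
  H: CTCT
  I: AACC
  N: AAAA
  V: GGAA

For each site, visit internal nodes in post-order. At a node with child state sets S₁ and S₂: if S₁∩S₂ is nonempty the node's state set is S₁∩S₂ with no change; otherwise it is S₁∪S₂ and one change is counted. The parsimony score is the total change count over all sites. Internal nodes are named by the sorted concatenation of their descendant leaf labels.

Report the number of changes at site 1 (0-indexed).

3

IN@0: {A} ∩ {A} = {A} (intersection, +0)
FIN@0: {T} ∪ {A} = {A,T} (union, +1)
HV@0: {C} ∪ {G} = {C,G} (union, +1)
FHINV@0: {A,T} ∪ {C,G} = {A,C,G,T} (union, +1)
IN@1: {A} ∩ {A} = {A} (intersection, +0)
FIN@1: {C} ∪ {A} = {A,C} (union, +1)
HV@1: {T} ∪ {G} = {G,T} (union, +1)
FHINV@1: {A,C} ∪ {G,T} = {A,C,G,T} (union, +1)
IN@2: {C} ∪ {A} = {A,C} (union, +1)
FIN@2: {C} ∩ {A,C} = {C} (intersection, +0)
HV@2: {C} ∪ {A} = {A,C} (union, +1)
FHINV@2: {C} ∩ {A,C} = {C} (intersection, +0)
IN@3: {C} ∪ {A} = {A,C} (union, +1)
FIN@3: {T} ∪ {A,C} = {A,C,T} (union, +1)
HV@3: {T} ∪ {A} = {A,T} (union, +1)
FHINV@3: {A,C,T} ∩ {A,T} = {A,T} (intersection, +0)
per-site changes: [3, 3, 2, 3]; total = 11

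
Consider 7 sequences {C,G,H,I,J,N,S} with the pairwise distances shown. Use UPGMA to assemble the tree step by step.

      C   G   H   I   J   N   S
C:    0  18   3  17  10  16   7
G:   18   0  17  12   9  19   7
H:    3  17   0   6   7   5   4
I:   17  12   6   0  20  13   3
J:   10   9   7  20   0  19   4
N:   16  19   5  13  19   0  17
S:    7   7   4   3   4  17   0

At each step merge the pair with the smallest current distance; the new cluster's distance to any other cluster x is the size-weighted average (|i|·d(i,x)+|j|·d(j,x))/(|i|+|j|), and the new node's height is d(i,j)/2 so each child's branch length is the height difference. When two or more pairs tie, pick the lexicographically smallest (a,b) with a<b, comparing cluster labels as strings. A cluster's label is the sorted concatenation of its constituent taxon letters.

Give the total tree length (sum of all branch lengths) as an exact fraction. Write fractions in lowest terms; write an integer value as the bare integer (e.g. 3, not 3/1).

1561/48

step 1: merge (C,H) at d=3; branch lengths C→3/2, H→3/2; new cluster CH
  updated: d(CH,G)=35/2, d(CH,I)=23/2, d(CH,J)=17/2, d(CH,N)=21/2, d(CH,S)=11/2
step 2: merge (I,S) at d=3; branch lengths I→3/2, S→3/2; new cluster IS
  updated: d(CH,IS)=17/2, d(G,IS)=19/2, d(IS,J)=12, d(IS,N)=15
step 3: merge (CH,IS) at d=17/2; branch lengths CH→11/4, IS→11/4; new cluster CHIS
  updated: d(CHIS,G)=27/2, d(CHIS,J)=41/4, d(CHIS,N)=51/4
step 4: merge (G,J) at d=9; branch lengths G→9/2, J→9/2; new cluster GJ
  updated: d(CHIS,GJ)=95/8, d(GJ,N)=19
step 5: merge (CHIS,GJ) at d=95/8; branch lengths CHIS→27/16, GJ→23/16; new cluster CGHIJS
  updated: d(CGHIJS,N)=89/6
step 6: merge (CGHIJS,N) at d=89/6; branch lengths CGHIJS→71/48, N→89/12; new cluster CGHIJNS
final tree: ((((C:3/2,H:3/2):11/4,(I:3/2,S:3/2):11/4):27/16,(G:9/2,J:9/2):23/16):71/48,N:89/12)
total length: 1561/48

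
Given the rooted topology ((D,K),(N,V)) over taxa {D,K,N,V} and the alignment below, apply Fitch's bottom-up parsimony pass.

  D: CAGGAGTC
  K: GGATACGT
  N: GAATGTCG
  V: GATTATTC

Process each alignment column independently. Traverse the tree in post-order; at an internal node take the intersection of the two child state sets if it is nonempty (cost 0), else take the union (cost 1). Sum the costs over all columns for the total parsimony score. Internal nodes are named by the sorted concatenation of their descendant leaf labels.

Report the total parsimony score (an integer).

[col 0] DK: children D:{C}, K:{G} ∪→ {C,G}; cost 1
[col 0] NV: children N:{G}, V:{G} ∩→ {G}; cost 0
[col 0] DKNV: children DK:{C,G}, NV:{G} ∩→ {G}; cost 0
[col 1] DK: children D:{A}, K:{G} ∪→ {A,G}; cost 1
[col 1] NV: children N:{A}, V:{A} ∩→ {A}; cost 0
[col 1] DKNV: children DK:{A,G}, NV:{A} ∩→ {A}; cost 0
[col 2] DK: children D:{G}, K:{A} ∪→ {A,G}; cost 1
[col 2] NV: children N:{A}, V:{T} ∪→ {A,T}; cost 1
[col 2] DKNV: children DK:{A,G}, NV:{A,T} ∩→ {A}; cost 0
[col 3] DK: children D:{G}, K:{T} ∪→ {G,T}; cost 1
[col 3] NV: children N:{T}, V:{T} ∩→ {T}; cost 0
[col 3] DKNV: children DK:{G,T}, NV:{T} ∩→ {T}; cost 0
[col 4] DK: children D:{A}, K:{A} ∩→ {A}; cost 0
[col 4] NV: children N:{G}, V:{A} ∪→ {A,G}; cost 1
[col 4] DKNV: children DK:{A}, NV:{A,G} ∩→ {A}; cost 0
[col 5] DK: children D:{G}, K:{C} ∪→ {C,G}; cost 1
[col 5] NV: children N:{T}, V:{T} ∩→ {T}; cost 0
[col 5] DKNV: children DK:{C,G}, NV:{T} ∪→ {C,G,T}; cost 1
[col 6] DK: children D:{T}, K:{G} ∪→ {G,T}; cost 1
[col 6] NV: children N:{C}, V:{T} ∪→ {C,T}; cost 1
[col 6] DKNV: children DK:{G,T}, NV:{C,T} ∩→ {T}; cost 0
[col 7] DK: children D:{C}, K:{T} ∪→ {C,T}; cost 1
[col 7] NV: children N:{G}, V:{C} ∪→ {C,G}; cost 1
[col 7] DKNV: children DK:{C,T}, NV:{C,G} ∩→ {C}; cost 0
per-site changes: [1, 1, 2, 1, 1, 2, 2, 2]; total = 12

12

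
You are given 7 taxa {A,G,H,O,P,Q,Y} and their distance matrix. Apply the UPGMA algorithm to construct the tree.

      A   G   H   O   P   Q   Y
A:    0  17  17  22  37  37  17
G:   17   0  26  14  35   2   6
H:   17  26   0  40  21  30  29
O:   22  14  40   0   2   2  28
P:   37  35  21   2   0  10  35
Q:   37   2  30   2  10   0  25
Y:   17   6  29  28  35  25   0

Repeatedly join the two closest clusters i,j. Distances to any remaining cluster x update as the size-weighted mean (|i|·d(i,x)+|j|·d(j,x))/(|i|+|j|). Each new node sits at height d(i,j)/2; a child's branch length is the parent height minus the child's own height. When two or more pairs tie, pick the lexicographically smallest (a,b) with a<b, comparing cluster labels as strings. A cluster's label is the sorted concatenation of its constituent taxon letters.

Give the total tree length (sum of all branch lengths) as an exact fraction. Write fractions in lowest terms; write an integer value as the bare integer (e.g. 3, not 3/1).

453/8

step 1: merge (G,Q) at d=2; branch lengths G→1, Q→1; new cluster GQ
  updated: d(A,GQ)=27, d(GQ,H)=28, d(GQ,O)=8, d(GQ,P)=45/2, d(GQ,Y)=31/2
step 2: merge (O,P) at d=2; branch lengths O→1, P→1; new cluster OP
  updated: d(A,OP)=59/2, d(GQ,OP)=61/4, d(H,OP)=61/2, d(OP,Y)=63/2
step 3: merge (GQ,OP) at d=61/4; branch lengths GQ→53/8, OP→53/8; new cluster GOPQ
  updated: d(A,GOPQ)=113/4, d(GOPQ,H)=117/4, d(GOPQ,Y)=47/2
step 4: merge (A,H) at d=17; branch lengths A→17/2, H→17/2; new cluster AH
  updated: d(AH,GOPQ)=115/4, d(AH,Y)=23
step 5: merge (AH,Y) at d=23; branch lengths AH→3, Y→23/2; new cluster AHY
  updated: d(AHY,GOPQ)=27
step 6: merge (AHY,GOPQ) at d=27; branch lengths AHY→2, GOPQ→47/8; new cluster AGHOPQY
final tree: (((A:17/2,H:17/2):3,Y:23/2):2,((G:1,Q:1):53/8,(O:1,P:1):53/8):47/8)
total length: 453/8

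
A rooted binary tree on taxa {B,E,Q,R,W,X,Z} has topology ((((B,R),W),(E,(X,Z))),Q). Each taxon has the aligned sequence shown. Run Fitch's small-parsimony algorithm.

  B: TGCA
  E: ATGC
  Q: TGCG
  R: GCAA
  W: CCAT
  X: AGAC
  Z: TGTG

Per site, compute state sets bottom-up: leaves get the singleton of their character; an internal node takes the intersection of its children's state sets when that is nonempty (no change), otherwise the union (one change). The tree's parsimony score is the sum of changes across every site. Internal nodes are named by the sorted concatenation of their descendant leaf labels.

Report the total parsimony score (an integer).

15

site 0, node BR: B={T} ∪ R={G} → {G,T} (+1)
site 0, node BRW: BR={G,T} ∪ W={C} → {C,G,T} (+1)
site 0, node XZ: X={A} ∪ Z={T} → {A,T} (+1)
site 0, node EXZ: E={A} ∩ XZ={A,T} → {A} (+0)
site 0, node BERWXZ: BRW={C,G,T} ∪ EXZ={A} → {A,C,G,T} (+1)
site 0, node BEQRWXZ: BERWXZ={A,C,G,T} ∩ Q={T} → {T} (+0)
site 1, node BR: B={G} ∪ R={C} → {C,G} (+1)
site 1, node BRW: BR={C,G} ∩ W={C} → {C} (+0)
site 1, node XZ: X={G} ∩ Z={G} → {G} (+0)
site 1, node EXZ: E={T} ∪ XZ={G} → {G,T} (+1)
site 1, node BERWXZ: BRW={C} ∪ EXZ={G,T} → {C,G,T} (+1)
site 1, node BEQRWXZ: BERWXZ={C,G,T} ∩ Q={G} → {G} (+0)
site 2, node BR: B={C} ∪ R={A} → {A,C} (+1)
site 2, node BRW: BR={A,C} ∩ W={A} → {A} (+0)
site 2, node XZ: X={A} ∪ Z={T} → {A,T} (+1)
site 2, node EXZ: E={G} ∪ XZ={A,T} → {A,G,T} (+1)
site 2, node BERWXZ: BRW={A} ∩ EXZ={A,G,T} → {A} (+0)
site 2, node BEQRWXZ: BERWXZ={A} ∪ Q={C} → {A,C} (+1)
site 3, node BR: B={A} ∩ R={A} → {A} (+0)
site 3, node BRW: BR={A} ∪ W={T} → {A,T} (+1)
site 3, node XZ: X={C} ∪ Z={G} → {C,G} (+1)
site 3, node EXZ: E={C} ∩ XZ={C,G} → {C} (+0)
site 3, node BERWXZ: BRW={A,T} ∪ EXZ={C} → {A,C,T} (+1)
site 3, node BEQRWXZ: BERWXZ={A,C,T} ∪ Q={G} → {A,C,G,T} (+1)
per-site changes: [4, 3, 4, 4]; total = 15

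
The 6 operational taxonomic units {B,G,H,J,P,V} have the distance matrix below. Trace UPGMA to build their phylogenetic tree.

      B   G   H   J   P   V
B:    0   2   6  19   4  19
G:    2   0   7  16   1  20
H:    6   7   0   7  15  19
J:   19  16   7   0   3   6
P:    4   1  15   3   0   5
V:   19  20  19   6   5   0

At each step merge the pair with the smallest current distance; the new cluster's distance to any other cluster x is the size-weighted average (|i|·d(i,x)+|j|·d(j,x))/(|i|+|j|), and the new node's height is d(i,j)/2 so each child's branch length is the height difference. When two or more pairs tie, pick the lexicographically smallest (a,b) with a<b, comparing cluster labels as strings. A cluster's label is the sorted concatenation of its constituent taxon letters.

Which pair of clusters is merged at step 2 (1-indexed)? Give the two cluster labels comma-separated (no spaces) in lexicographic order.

B,GP

iteration 1: select G,P (d=1); attach at lengths (1/2, 1/2); label the merged cluster GP
  updated: d(B,GP)=3, d(GP,H)=11, d(GP,J)=19/2, d(GP,V)=25/2
iteration 2: select B,GP (d=3); attach at lengths (3/2, 1); label the merged cluster BGP
  updated: d(BGP,H)=28/3, d(BGP,J)=38/3, d(BGP,V)=44/3
iteration 3: select J,V (d=6); attach at lengths (3, 3); label the merged cluster JV
  updated: d(BGP,JV)=41/3, d(H,JV)=13
iteration 4: select BGP,H (d=28/3); attach at lengths (19/6, 14/3); label the merged cluster BGHP
  updated: d(BGHP,JV)=27/2
iteration 5: select BGHP,JV (d=27/2); attach at lengths (25/12, 15/4); label the merged cluster BGHJPV
final tree: (((B:3/2,(G:1/2,P:1/2):1):19/6,H:14/3):25/12,(J:3,V:3):15/4)
total length: 139/6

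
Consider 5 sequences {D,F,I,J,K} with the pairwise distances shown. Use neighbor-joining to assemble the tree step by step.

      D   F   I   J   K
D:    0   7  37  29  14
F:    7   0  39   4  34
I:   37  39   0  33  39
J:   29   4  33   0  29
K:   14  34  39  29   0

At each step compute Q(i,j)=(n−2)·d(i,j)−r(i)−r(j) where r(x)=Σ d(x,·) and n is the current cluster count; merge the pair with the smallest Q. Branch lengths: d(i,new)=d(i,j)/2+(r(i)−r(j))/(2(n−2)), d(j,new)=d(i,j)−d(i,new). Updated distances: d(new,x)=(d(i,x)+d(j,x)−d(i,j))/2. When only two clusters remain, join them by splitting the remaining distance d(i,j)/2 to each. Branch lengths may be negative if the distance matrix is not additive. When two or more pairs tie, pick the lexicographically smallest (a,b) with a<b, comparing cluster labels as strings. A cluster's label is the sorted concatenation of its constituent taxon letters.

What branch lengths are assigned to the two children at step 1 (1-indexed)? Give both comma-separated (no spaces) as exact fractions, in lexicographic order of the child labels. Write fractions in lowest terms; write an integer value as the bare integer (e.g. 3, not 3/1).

1/6,23/6

1. join F+J (d=4, Q=-167) ⇒ FJ; edges |F|=1/6, |J|=23/6
  updated: d(D,FJ)=16, d(FJ,I)=34, d(FJ,K)=59/2
2. join D+K (d=14, Q=-243/2) ⇒ DK; edges |D|=25/8, |K|=87/8
  updated: d(DK,FJ)=63/4, d(DK,I)=31
3. join DK+FJ (d=63/4, Q=-323/4) ⇒ DFJK; edges |DK|=51/8, |FJ|=75/8
  updated: d(DFJK,I)=197/8
4. join DFJK+I (d=197/8) ⇒ DFIJK; edges |DFJK|=197/16, |I|=197/16
final tree: (((D:25/8,K:87/8):51/8,(F:1/6,J:23/6):75/8):197/16,I:197/16)
total length: 467/8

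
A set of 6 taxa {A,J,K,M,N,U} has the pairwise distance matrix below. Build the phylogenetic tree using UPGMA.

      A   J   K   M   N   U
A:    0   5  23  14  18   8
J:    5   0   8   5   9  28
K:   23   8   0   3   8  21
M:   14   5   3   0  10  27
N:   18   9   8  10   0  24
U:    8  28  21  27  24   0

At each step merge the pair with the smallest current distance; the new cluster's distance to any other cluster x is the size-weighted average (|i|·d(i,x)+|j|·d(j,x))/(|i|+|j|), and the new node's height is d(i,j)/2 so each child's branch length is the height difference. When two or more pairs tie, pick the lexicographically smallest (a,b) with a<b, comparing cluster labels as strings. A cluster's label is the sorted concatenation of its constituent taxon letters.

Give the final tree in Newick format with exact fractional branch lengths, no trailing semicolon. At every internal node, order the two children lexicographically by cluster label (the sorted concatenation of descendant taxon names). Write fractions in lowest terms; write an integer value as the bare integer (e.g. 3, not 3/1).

step 1: merge (K,M) at d=3; branch lengths K→3/2, M→3/2; new cluster KM
  updated: d(A,KM)=37/2, d(J,KM)=13/2, d(KM,N)=9, d(KM,U)=24
step 2: merge (A,J) at d=5; branch lengths A→5/2, J→5/2; new cluster AJ
  updated: d(AJ,KM)=25/2, d(AJ,N)=27/2, d(AJ,U)=18
step 3: merge (KM,N) at d=9; branch lengths KM→3, N→9/2; new cluster KMN
  updated: d(AJ,KMN)=77/6, d(KMN,U)=24
step 4: merge (AJ,KMN) at d=77/6; branch lengths AJ→47/12, KMN→23/12; new cluster AJKMN
  updated: d(AJKMN,U)=108/5
step 5: merge (AJKMN,U) at d=108/5; branch lengths AJKMN→263/60, U→54/5; new cluster AJKMNU
final tree: (((A:5/2,J:5/2):47/12,((K:3/2,M:3/2):3,N:9/2):23/12):263/60,U:54/5)
total length: 2191/60

(((A:5/2,J:5/2):47/12,((K:3/2,M:3/2):3,N:9/2):23/12):263/60,U:54/5)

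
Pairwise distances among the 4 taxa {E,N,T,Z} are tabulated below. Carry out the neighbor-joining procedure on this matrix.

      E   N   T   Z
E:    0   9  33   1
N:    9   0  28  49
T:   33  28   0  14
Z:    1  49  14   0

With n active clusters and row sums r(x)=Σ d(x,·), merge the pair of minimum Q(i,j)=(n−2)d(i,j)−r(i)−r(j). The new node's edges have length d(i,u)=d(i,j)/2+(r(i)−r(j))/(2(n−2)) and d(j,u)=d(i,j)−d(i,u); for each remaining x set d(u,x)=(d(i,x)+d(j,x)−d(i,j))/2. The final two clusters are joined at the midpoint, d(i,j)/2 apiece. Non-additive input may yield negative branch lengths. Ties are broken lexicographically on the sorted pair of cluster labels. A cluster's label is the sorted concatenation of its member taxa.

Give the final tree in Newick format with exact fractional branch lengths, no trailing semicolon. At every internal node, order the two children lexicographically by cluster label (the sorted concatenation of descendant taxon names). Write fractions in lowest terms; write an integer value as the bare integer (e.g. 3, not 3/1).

(((E:-25/4,N:61/4):65/4,T:39/4):17/8,Z:17/8)

step 1: merge (E,N) at d=9, Q=-111; branch lengths E→-25/4, N→61/4; new cluster EN
  updated: d(EN,T)=26, d(EN,Z)=41/2
step 2: merge (EN,T) at d=26, Q=-121/2; branch lengths EN→65/4, T→39/4; new cluster ENT
  updated: d(ENT,Z)=17/4
step 3: merge (ENT,Z) at d=17/4; branch lengths ENT→17/8, Z→17/8; new cluster ENTZ
final tree: (((E:-25/4,N:61/4):65/4,T:39/4):17/8,Z:17/8)
total length: 157/4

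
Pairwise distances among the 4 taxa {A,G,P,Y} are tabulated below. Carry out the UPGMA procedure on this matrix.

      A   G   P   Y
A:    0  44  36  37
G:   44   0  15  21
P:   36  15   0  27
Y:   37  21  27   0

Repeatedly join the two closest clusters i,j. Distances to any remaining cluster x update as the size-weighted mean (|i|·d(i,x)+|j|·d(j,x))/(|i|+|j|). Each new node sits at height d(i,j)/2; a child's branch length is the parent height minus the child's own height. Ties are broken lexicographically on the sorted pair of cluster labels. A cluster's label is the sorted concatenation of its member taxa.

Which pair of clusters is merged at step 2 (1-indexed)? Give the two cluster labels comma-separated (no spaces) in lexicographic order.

step 1: merge (G,P) at d=15; branch lengths G→15/2, P→15/2; new cluster GP
  updated: d(A,GP)=40, d(GP,Y)=24
step 2: merge (GP,Y) at d=24; branch lengths GP→9/2, Y→12; new cluster GPY
  updated: d(A,GPY)=39
step 3: merge (A,GPY) at d=39; branch lengths A→39/2, GPY→15/2; new cluster AGPY
final tree: (A:39/2,((G:15/2,P:15/2):9/2,Y:12):15/2)
total length: 117/2

GP,Y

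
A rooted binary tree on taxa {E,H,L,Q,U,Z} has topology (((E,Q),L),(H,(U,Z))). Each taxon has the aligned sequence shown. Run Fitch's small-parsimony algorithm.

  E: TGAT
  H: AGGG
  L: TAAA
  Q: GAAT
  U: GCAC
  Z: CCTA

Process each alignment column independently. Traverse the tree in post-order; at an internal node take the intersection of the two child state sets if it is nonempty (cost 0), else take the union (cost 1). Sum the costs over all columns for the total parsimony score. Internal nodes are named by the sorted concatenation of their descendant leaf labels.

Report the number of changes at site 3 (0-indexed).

3

EQ@0: {T} ∪ {G} = {G,T} (union, +1)
ELQ@0: {G,T} ∩ {T} = {T} (intersection, +0)
UZ@0: {G} ∪ {C} = {C,G} (union, +1)
HUZ@0: {A} ∪ {C,G} = {A,C,G} (union, +1)
EHLQUZ@0: {T} ∪ {A,C,G} = {A,C,G,T} (union, +1)
EQ@1: {G} ∪ {A} = {A,G} (union, +1)
ELQ@1: {A,G} ∩ {A} = {A} (intersection, +0)
UZ@1: {C} ∩ {C} = {C} (intersection, +0)
HUZ@1: {G} ∪ {C} = {C,G} (union, +1)
EHLQUZ@1: {A} ∪ {C,G} = {A,C,G} (union, +1)
EQ@2: {A} ∩ {A} = {A} (intersection, +0)
ELQ@2: {A} ∩ {A} = {A} (intersection, +0)
UZ@2: {A} ∪ {T} = {A,T} (union, +1)
HUZ@2: {G} ∪ {A,T} = {A,G,T} (union, +1)
EHLQUZ@2: {A} ∩ {A,G,T} = {A} (intersection, +0)
EQ@3: {T} ∩ {T} = {T} (intersection, +0)
ELQ@3: {T} ∪ {A} = {A,T} (union, +1)
UZ@3: {C} ∪ {A} = {A,C} (union, +1)
HUZ@3: {G} ∪ {A,C} = {A,C,G} (union, +1)
EHLQUZ@3: {A,T} ∩ {A,C,G} = {A} (intersection, +0)
per-site changes: [4, 3, 2, 3]; total = 12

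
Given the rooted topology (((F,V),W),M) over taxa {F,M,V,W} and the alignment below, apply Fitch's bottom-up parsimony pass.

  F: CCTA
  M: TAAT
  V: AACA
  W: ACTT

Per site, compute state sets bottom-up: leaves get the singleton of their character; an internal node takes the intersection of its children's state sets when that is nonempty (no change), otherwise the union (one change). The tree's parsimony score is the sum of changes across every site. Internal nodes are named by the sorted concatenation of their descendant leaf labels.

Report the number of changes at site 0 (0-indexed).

site 0, node FV: F={C} ∪ V={A} → {A,C} (+1)
site 0, node FVW: FV={A,C} ∩ W={A} → {A} (+0)
site 0, node FMVW: FVW={A} ∪ M={T} → {A,T} (+1)
site 1, node FV: F={C} ∪ V={A} → {A,C} (+1)
site 1, node FVW: FV={A,C} ∩ W={C} → {C} (+0)
site 1, node FMVW: FVW={C} ∪ M={A} → {A,C} (+1)
site 2, node FV: F={T} ∪ V={C} → {C,T} (+1)
site 2, node FVW: FV={C,T} ∩ W={T} → {T} (+0)
site 2, node FMVW: FVW={T} ∪ M={A} → {A,T} (+1)
site 3, node FV: F={A} ∩ V={A} → {A} (+0)
site 3, node FVW: FV={A} ∪ W={T} → {A,T} (+1)
site 3, node FMVW: FVW={A,T} ∩ M={T} → {T} (+0)
per-site changes: [2, 2, 2, 1]; total = 7

2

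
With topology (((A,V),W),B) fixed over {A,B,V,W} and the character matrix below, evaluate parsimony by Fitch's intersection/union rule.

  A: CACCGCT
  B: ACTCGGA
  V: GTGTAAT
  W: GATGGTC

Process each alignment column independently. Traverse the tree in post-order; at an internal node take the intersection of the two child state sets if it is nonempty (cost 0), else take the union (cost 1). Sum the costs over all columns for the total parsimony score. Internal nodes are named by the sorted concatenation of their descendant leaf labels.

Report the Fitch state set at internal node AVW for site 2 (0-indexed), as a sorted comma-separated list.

AV@0: {C} ∪ {G} = {C,G} (union, +1)
AVW@0: {C,G} ∩ {G} = {G} (intersection, +0)
ABVW@0: {G} ∪ {A} = {A,G} (union, +1)
AV@1: {A} ∪ {T} = {A,T} (union, +1)
AVW@1: {A,T} ∩ {A} = {A} (intersection, +0)
ABVW@1: {A} ∪ {C} = {A,C} (union, +1)
AV@2: {C} ∪ {G} = {C,G} (union, +1)
AVW@2: {C,G} ∪ {T} = {C,G,T} (union, +1)
ABVW@2: {C,G,T} ∩ {T} = {T} (intersection, +0)
AV@3: {C} ∪ {T} = {C,T} (union, +1)
AVW@3: {C,T} ∪ {G} = {C,G,T} (union, +1)
ABVW@3: {C,G,T} ∩ {C} = {C} (intersection, +0)
AV@4: {G} ∪ {A} = {A,G} (union, +1)
AVW@4: {A,G} ∩ {G} = {G} (intersection, +0)
ABVW@4: {G} ∩ {G} = {G} (intersection, +0)
AV@5: {C} ∪ {A} = {A,C} (union, +1)
AVW@5: {A,C} ∪ {T} = {A,C,T} (union, +1)
ABVW@5: {A,C,T} ∪ {G} = {A,C,G,T} (union, +1)
AV@6: {T} ∩ {T} = {T} (intersection, +0)
AVW@6: {T} ∪ {C} = {C,T} (union, +1)
ABVW@6: {C,T} ∪ {A} = {A,C,T} (union, +1)
per-site changes: [2, 2, 2, 2, 1, 3, 2]; total = 14

C,G,T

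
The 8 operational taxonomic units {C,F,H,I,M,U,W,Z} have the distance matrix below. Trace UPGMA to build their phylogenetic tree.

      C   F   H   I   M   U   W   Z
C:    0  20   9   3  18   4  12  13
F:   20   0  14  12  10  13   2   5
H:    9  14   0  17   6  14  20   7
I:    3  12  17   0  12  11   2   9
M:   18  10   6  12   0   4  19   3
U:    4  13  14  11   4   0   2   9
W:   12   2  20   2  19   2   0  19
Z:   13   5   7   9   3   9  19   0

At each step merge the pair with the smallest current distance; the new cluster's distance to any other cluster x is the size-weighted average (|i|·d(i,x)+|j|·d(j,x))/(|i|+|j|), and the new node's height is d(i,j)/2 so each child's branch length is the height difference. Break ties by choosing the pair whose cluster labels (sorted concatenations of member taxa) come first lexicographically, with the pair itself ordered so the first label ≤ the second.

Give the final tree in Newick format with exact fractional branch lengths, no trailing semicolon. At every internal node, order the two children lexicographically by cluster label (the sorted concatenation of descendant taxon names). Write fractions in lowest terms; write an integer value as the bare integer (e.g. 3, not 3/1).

1. join F+W (d=2) ⇒ FW; edges |F|=1, |W|=1
  updated: d(C,FW)=16, d(FW,H)=17, d(FW,I)=7, d(FW,M)=29/2, d(FW,U)=15/2, d(FW,Z)=12
2. join C+I (d=3) ⇒ CI; edges |C|=3/2, |I|=3/2
  updated: d(CI,FW)=23/2, d(CI,H)=13, d(CI,M)=15, d(CI,U)=15/2, d(CI,Z)=11
3. join M+Z (d=3) ⇒ MZ; edges |M|=3/2, |Z|=3/2
  updated: d(CI,MZ)=13, d(FW,MZ)=53/4, d(H,MZ)=13/2, d(MZ,U)=13/2
4. join H+MZ (d=13/2) ⇒ HMZ; edges |H|=13/4, |MZ|=7/4
  updated: d(CI,HMZ)=13, d(FW,HMZ)=29/2, d(HMZ,U)=9
5. join CI+U (d=15/2) ⇒ CIU; edges |CI|=9/4, |U|=15/4
  updated: d(CIU,FW)=61/6, d(CIU,HMZ)=35/3
6. join CIU+FW (d=61/6) ⇒ CFIUW; edges |CIU|=4/3, |FW|=49/12
  updated: d(CFIUW,HMZ)=64/5
7. join CFIUW+HMZ (d=64/5) ⇒ CFHIMUWZ; edges |CFIUW|=79/60, |HMZ|=63/20
final tree: ((((C:3/2,I:3/2):9/4,U:15/4):4/3,(F:1,W:1):49/12):79/60,(H:13/4,(M:3/2,Z:3/2):7/4):63/20)
total length: 1733/60

((((C:3/2,I:3/2):9/4,U:15/4):4/3,(F:1,W:1):49/12):79/60,(H:13/4,(M:3/2,Z:3/2):7/4):63/20)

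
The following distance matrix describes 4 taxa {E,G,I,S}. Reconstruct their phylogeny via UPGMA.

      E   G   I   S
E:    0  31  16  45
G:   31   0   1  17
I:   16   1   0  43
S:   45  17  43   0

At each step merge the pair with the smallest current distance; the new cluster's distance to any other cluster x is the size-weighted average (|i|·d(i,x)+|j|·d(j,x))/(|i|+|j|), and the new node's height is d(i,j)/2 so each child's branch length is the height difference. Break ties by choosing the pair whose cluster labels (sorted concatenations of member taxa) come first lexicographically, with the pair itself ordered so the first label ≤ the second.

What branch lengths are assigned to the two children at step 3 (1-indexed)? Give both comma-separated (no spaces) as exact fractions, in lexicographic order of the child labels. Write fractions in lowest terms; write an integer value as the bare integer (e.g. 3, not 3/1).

step 1: merge (G,I) at d=1; branch lengths G→1/2, I→1/2; new cluster GI
  updated: d(E,GI)=47/2, d(GI,S)=30
step 2: merge (E,GI) at d=47/2; branch lengths E→47/4, GI→45/4; new cluster EGI
  updated: d(EGI,S)=35
step 3: merge (EGI,S) at d=35; branch lengths EGI→23/4, S→35/2; new cluster EGIS
final tree: ((E:47/4,(G:1/2,I:1/2):45/4):23/4,S:35/2)
total length: 189/4

23/4,35/2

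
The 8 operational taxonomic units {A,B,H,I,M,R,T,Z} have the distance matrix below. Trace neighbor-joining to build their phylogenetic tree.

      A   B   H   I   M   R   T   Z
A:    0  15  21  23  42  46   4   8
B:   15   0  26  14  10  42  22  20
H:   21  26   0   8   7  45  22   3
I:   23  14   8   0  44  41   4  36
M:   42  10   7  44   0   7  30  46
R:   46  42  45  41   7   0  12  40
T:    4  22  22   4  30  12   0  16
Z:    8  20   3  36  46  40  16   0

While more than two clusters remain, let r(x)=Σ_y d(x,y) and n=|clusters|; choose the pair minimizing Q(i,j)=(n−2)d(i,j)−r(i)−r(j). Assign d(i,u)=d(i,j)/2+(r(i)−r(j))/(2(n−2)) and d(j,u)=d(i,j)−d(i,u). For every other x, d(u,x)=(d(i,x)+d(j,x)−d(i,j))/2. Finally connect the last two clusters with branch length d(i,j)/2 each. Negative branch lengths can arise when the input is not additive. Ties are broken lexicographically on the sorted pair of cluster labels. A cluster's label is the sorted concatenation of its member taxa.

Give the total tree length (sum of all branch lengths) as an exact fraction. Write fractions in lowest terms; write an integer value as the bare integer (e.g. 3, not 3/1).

step 1: merge (M,R) at d=7, Q=-377; branch lengths M→-5/12, R→89/12; new cluster MR
  updated: d(A,MR)=81/2, d(B,MR)=45/2, d(H,MR)=45/2, d(I,MR)=39, d(MR,T)=35/2, d(MR,Z)=79/2
step 2: merge (H,Z) at d=3, Q=-210; branch lengths H→-1/2, Z→7/2; new cluster HZ
  updated: d(A,HZ)=13, d(B,HZ)=43/2, d(HZ,I)=41/2, d(HZ,MR)=59/2, d(HZ,T)=35/2
step 3: merge (B,MR) at d=45/2, Q=-154; branch lengths B→9/2, MR→18; new cluster BMR
  updated: d(A,BMR)=33/2, d(BMR,HZ)=57/4, d(BMR,I)=61/4, d(BMR,T)=17/2
step 4: merge (I,T) at d=4, Q=-339/4; branch lengths I→163/24, T→-67/24; new cluster IT
  updated: d(A,IT)=23/2, d(BMR,IT)=79/8, d(HZ,IT)=17
step 5: merge (A,HZ) at d=13, Q=-237/4; branch lengths A→91/16, HZ→117/16; new cluster AHZ
  updated: d(AHZ,BMR)=71/8, d(AHZ,IT)=31/4
step 6: merge (AHZ,BMR) at d=71/8, Q=-53/2; branch lengths AHZ→27/8, BMR→11/2; new cluster ABHMRZ
  updated: d(ABHMRZ,IT)=35/8
step 7: merge (ABHMRZ,IT) at d=35/8; branch lengths ABHMRZ→35/16, IT→35/16; new cluster ABHIMRTZ
final tree: (((A:91/16,(H:-1/2,Z:7/2):117/16):27/8,(B:9/2,(M:-5/12,R:89/12):18):11/2):35/16,(I:163/24,T:-67/24):35/16)
total length: 251/4

251/4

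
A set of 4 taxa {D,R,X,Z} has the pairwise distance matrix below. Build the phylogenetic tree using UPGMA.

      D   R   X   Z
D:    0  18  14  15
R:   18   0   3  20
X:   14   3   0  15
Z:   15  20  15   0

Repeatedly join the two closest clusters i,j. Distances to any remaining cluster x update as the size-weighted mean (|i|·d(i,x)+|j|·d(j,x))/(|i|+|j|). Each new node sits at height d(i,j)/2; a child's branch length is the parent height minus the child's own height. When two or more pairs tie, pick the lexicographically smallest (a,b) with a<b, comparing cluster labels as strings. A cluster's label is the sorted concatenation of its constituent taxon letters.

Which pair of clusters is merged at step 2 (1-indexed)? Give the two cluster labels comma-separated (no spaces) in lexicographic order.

iteration 1: select R,X (d=3); attach at lengths (3/2, 3/2); label the merged cluster RX
  updated: d(D,RX)=16, d(RX,Z)=35/2
iteration 2: select D,Z (d=15); attach at lengths (15/2, 15/2); label the merged cluster DZ
  updated: d(DZ,RX)=67/4
iteration 3: select DZ,RX (d=67/4); attach at lengths (7/8, 55/8); label the merged cluster DRXZ
final tree: ((D:15/2,Z:15/2):7/8,(R:3/2,X:3/2):55/8)
total length: 103/4

D,Z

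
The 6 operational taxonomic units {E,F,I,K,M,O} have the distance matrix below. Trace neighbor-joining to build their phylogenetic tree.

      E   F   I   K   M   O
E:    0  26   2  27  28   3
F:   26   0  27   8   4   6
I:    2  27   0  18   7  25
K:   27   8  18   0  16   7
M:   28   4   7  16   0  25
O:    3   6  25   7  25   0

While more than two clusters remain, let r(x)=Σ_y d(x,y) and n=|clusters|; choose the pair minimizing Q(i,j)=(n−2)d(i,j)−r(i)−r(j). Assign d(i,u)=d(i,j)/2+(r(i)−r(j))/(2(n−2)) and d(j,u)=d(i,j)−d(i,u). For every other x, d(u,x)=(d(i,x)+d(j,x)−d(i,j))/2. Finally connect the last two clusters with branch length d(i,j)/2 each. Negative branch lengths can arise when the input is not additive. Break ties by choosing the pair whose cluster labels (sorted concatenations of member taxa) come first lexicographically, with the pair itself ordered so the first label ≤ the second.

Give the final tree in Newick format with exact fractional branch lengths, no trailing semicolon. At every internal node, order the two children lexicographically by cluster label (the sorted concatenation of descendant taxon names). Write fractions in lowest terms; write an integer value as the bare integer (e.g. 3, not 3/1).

((((E:15/8,I:1/8):23/2,O:3/2):15/4,(F:-1,M:5):6):2,K:2)

iteration 1: select E,I (d=2, Q=-157); attach at lengths (15/8, 1/8); label the merged cluster EI
  updated: d(EI,F)=51/2, d(EI,K)=43/2, d(EI,M)=33/2, d(EI,O)=13
iteration 2: select F,M (d=4, Q=-93); attach at lengths (-1, 5); label the merged cluster FM
  updated: d(EI,FM)=19, d(FM,K)=10, d(FM,O)=27/2
iteration 3: select EI,O (d=13, Q=-61); attach at lengths (23/2, 3/2); label the merged cluster EIO
  updated: d(EIO,FM)=39/4, d(EIO,K)=31/4
iteration 4: select EIO,FM (d=39/4, Q=-55/2); attach at lengths (15/4, 6); label the merged cluster EFIMO
  updated: d(EFIMO,K)=4
iteration 5: select EFIMO,K (d=4); attach at lengths (2, 2); label the merged cluster EFIKMO
final tree: ((((E:15/8,I:1/8):23/2,O:3/2):15/4,(F:-1,M:5):6):2,K:2)
total length: 131/4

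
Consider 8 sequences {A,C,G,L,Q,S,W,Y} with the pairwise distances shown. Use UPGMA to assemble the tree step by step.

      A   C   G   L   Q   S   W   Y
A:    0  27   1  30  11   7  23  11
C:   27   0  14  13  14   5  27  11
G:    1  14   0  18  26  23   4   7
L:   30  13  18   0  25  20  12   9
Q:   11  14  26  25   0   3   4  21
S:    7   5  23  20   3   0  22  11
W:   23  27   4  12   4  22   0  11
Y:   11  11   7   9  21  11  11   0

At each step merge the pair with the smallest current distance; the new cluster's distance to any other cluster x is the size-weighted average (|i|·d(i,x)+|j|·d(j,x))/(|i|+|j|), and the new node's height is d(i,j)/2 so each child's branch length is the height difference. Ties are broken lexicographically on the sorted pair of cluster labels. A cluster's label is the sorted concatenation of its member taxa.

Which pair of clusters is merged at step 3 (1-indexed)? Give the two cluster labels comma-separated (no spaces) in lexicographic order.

iteration 1: select A,G (d=1); attach at lengths (1/2, 1/2); label the merged cluster AG
  updated: d(AG,C)=41/2, d(AG,L)=24, d(AG,Q)=37/2, d(AG,S)=15, d(AG,W)=27/2, d(AG,Y)=9
iteration 2: select Q,S (d=3); attach at lengths (3/2, 3/2); label the merged cluster QS
  updated: d(AG,QS)=67/4, d(C,QS)=19/2, d(L,QS)=45/2, d(QS,W)=13, d(QS,Y)=16
iteration 3: select AG,Y (d=9); attach at lengths (4, 9/2); label the merged cluster AGY
  updated: d(AGY,C)=52/3, d(AGY,L)=19, d(AGY,QS)=33/2, d(AGY,W)=38/3
iteration 4: select C,QS (d=19/2); attach at lengths (19/4, 13/4); label the merged cluster CQS
  updated: d(AGY,CQS)=151/9, d(CQS,L)=58/3, d(CQS,W)=53/3
iteration 5: select L,W (d=12); attach at lengths (6, 6); label the merged cluster LW
  updated: d(AGY,LW)=95/6, d(CQS,LW)=37/2
iteration 6: select AGY,LW (d=95/6); attach at lengths (41/12, 23/12); label the merged cluster AGLWY
  updated: d(AGLWY,CQS)=262/15
iteration 7: select AGLWY,CQS (d=262/15); attach at lengths (49/60, 239/60); label the merged cluster ACGLQSWY
final tree: ((((A:1/2,G:1/2):4,Y:9/2):41/12,(L:6,W:6):23/12):49/60,(C:19/4,(Q:3/2,S:3/2):13/4):239/60)
total length: 1279/30

AG,Y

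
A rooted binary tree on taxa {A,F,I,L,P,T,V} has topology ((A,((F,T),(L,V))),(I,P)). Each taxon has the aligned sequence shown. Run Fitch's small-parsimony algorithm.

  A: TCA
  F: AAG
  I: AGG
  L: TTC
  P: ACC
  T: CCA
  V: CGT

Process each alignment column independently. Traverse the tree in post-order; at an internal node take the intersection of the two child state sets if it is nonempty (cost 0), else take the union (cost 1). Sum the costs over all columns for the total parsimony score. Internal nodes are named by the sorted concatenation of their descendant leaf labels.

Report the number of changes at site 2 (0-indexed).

5

[col 0] FT: children F:{A}, T:{C} ∪→ {A,C}; cost 1
[col 0] LV: children L:{T}, V:{C} ∪→ {C,T}; cost 1
[col 0] FLTV: children FT:{A,C}, LV:{C,T} ∩→ {C}; cost 0
[col 0] AFLTV: children A:{T}, FLTV:{C} ∪→ {C,T}; cost 1
[col 0] IP: children I:{A}, P:{A} ∩→ {A}; cost 0
[col 0] AFILPTV: children AFLTV:{C,T}, IP:{A} ∪→ {A,C,T}; cost 1
[col 1] FT: children F:{A}, T:{C} ∪→ {A,C}; cost 1
[col 1] LV: children L:{T}, V:{G} ∪→ {G,T}; cost 1
[col 1] FLTV: children FT:{A,C}, LV:{G,T} ∪→ {A,C,G,T}; cost 1
[col 1] AFLTV: children A:{C}, FLTV:{A,C,G,T} ∩→ {C}; cost 0
[col 1] IP: children I:{G}, P:{C} ∪→ {C,G}; cost 1
[col 1] AFILPTV: children AFLTV:{C}, IP:{C,G} ∩→ {C}; cost 0
[col 2] FT: children F:{G}, T:{A} ∪→ {A,G}; cost 1
[col 2] LV: children L:{C}, V:{T} ∪→ {C,T}; cost 1
[col 2] FLTV: children FT:{A,G}, LV:{C,T} ∪→ {A,C,G,T}; cost 1
[col 2] AFLTV: children A:{A}, FLTV:{A,C,G,T} ∩→ {A}; cost 0
[col 2] IP: children I:{G}, P:{C} ∪→ {C,G}; cost 1
[col 2] AFILPTV: children AFLTV:{A}, IP:{C,G} ∪→ {A,C,G}; cost 1
per-site changes: [4, 4, 5]; total = 13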